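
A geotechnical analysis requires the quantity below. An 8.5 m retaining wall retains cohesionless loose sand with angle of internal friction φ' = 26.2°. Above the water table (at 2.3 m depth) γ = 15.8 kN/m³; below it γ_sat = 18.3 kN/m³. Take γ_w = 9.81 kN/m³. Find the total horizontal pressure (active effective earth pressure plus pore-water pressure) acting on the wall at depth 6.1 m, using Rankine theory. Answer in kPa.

K_a = (1 − sin φ)/(1 + sin φ) = 0.3874.
γ' = 18.3 − 9.81 = 8.490 kN/m³.
Effective vertical stress at 6.1 m: σ'_v = 15.8×2.3 + 8.490×3.80 = 68.60 kPa.
σ'_h = K_a σ'_v = 0.3874 × 68.60 = 26.58 kPa; u = γ_w × 3.80 = 37.28 kPa.
Total σ_h = 26.58 + 37.28 = 63.86 kPa.

63.9 kPa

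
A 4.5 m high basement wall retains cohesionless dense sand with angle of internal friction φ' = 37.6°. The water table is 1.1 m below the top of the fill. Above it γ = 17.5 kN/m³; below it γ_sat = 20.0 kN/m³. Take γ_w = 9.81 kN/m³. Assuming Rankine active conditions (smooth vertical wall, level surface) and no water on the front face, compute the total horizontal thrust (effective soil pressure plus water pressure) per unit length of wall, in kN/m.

89.4 kN/m

K_a = tan²(45° − φ/2) = 0.2421.
γ' = 20.0 − 9.81 = 10.19 kN/m³. Depth below WT = 3.4 m.
σ'_h at WT = K_a γ d_w = 4.661 kPa; at base = 4.661 + K_a γ' × 3.4 = 13.05 kPa.
P₁ (0–1.1 m) = ½×4.661×1.1 = 2.563. P₂ (1.1–4.5 m) = ½(4.661+13.05)×3.4 = 30.11.
P_w = ½ γ_w h₂² = 0.5×9.81×3.4² = 56.70. Total = 2.563+30.11+56.70 = 89.37 kN/m.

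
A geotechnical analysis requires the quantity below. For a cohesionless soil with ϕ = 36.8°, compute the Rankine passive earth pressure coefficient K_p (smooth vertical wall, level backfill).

K_p = (1 + sin φ)/(1 − sin φ) = tan²(45° + 36.8°/2) = 3.988.

3.99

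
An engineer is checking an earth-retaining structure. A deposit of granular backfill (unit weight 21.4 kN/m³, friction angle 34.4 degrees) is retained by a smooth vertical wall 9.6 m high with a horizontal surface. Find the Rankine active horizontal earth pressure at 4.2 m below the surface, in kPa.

25.0 kPa

K_a = (1 − sin φ)/(1 + sin φ) = 0.2780.
σ_h = K_a γ z = 0.2780 × 21.4 × 4.2 = 24.99 kPa.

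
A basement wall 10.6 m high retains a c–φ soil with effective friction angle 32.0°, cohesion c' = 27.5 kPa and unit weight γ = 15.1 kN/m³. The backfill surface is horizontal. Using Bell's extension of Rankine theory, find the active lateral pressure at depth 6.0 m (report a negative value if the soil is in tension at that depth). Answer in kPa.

K_a = (1 − sin φ)/(1 + sin φ) = 0.3073.
σ_a = K_a γ z − 2c√K_a = 0.3073×15.1×6.0 − 2×27.5×0.5543 = -2.649 kPa.

-2.65 kPa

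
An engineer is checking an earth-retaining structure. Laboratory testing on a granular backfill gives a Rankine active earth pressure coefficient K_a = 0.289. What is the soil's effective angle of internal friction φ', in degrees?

33.5°

K_a = tan²(45° − φ/2) ⇒ 45° − φ/2 = arctan(√0.289) = 28.26°.
φ = 2(45° − 28.26°) = 33.48°.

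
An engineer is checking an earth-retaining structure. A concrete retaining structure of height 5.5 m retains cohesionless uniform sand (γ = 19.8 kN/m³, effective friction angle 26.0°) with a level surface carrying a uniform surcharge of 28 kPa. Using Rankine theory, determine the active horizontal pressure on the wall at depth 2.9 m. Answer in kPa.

K_a = (1 − sin φ)/(1 + sin φ) = 0.3905.
σ_v = γz + q = 19.8 × 2.9 + 28 = 85.42 kPa.
σ_h = K_a σ_v = 0.3905 × 85.42 = 33.35 kPa.

33.4 kPa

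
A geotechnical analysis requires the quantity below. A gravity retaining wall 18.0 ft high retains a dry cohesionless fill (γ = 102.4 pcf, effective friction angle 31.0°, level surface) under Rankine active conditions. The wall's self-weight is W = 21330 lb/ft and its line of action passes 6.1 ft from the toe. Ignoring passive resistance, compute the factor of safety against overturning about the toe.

K_a = tan²(45° − 31.0°/2) = 0.3201.
P_a = ½K_aγH² = 0.5×0.3201×102.4×18.0² = 5310 lb/ft, acting at H/3 = 6.000 ft above the base.
Overturning moment M_o = P_a × H/3 = 5310 × 6.000 = 31860.
Resisting moment M_r = W × 6.1 = 21330 × 6.1 = 130100.
FS_overturning = M_r/M_o = 130100/31860 = 4.084.

4.08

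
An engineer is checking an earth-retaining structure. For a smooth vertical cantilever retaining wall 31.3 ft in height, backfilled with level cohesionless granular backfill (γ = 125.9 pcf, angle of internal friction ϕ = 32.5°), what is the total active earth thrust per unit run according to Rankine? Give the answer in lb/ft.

18600 lb/ft

K_a = tan²(45° − φ/2) = 0.3010.
P_a = ½ K_a γ H² = 0.5 × 0.3010 × 125.9 × 31.3² = 18560 lb/ft.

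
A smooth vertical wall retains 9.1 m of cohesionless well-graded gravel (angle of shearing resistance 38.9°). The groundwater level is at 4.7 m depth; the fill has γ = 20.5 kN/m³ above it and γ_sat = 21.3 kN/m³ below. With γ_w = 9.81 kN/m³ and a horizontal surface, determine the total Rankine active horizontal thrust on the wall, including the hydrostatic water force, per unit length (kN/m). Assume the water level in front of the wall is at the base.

269 kN/m

K_a = tan²(45° − φ/2) = 0.2285.
γ' = 21.3 − 9.81 = 11.49 kN/m³. Depth below WT = 4.4 m.
σ'_h at WT = K_a γ d_w = 22.02 kPa; at base = 22.02 + K_a γ' × 4.4 = 33.57 kPa.
P₁ (0–4.7 m) = ½×22.02×4.7 = 51.74. P₂ (4.7–9.1 m) = ½(22.02+33.57)×4.4 = 122.3.
P_w = ½ γ_w h₂² = 0.5×9.81×4.4² = 94.96. Total = 51.74+122.3+94.96 = 269.0 kN/m.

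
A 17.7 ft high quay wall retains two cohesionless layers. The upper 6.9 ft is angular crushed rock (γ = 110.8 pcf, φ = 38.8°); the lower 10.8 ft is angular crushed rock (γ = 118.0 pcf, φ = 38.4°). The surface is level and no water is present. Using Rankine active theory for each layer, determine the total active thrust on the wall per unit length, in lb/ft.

4140 lb/ft

K_a1 = tan²(45°−38.8°/2) = 0.2296; K_a2 = tan²(45°−38.4°/2) = 0.2337.
Layer 1: σ at base = K_a1 γ₁ h₁ = 175.5 psf; P₁ = ½×175.5×6.9 = 605.5.
Layer 2: σ_v at top = γ₁h₁ = 764.5; σ_h top = K_a2×764.5 = 178.7; σ_h base = K_a2×(764.5+118.0×10.8) = 476.5.
P₂ = ½(178.7+476.5)×10.8 = 3538. Total P_a = 605.5+3538 = 4143 lb/ft.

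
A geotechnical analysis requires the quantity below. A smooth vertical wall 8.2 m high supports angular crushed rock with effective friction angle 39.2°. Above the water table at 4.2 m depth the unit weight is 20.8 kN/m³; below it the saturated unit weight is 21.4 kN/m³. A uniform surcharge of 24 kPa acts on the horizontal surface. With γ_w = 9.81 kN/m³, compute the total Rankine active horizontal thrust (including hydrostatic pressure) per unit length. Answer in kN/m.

K_a = tan²(45° − φ/2) = 0.2255.
γ' = 21.4 − 9.81 = 11.59 kN/m³. h₂ = H − d_w = 4.0 m.
σ'_h: at surface K_a·q = 5.411; at WT K_a(q+γd_w) = 25.11; at base K_a(q+γd_w+γ'h₂) = 35.56 kPa.
P₁ = ½(5.411+25.11)×4.2 = 64.09; P₂ = ½(25.11+35.56)×4.0 = 121.3; P_w = ½γ_w h₂² = 78.48.
Total = 64.09+121.3+78.48 = 263.9 kN/m.

264 kN/m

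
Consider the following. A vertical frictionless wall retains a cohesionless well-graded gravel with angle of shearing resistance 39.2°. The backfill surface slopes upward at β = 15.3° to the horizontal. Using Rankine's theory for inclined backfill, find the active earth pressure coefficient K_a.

K_a = cos β · (cos β − √(cos²β − cos²φ)) / (cos β + √(cos²β − cos²φ)).
cos β = 0.9646, cos φ = 0.7749, √(cos²β − cos²φ) = 0.5743.
K_a = 0.9646 × (0.9646 − 0.5743)/(0.9646 + 0.5743) = 0.2446.

0.245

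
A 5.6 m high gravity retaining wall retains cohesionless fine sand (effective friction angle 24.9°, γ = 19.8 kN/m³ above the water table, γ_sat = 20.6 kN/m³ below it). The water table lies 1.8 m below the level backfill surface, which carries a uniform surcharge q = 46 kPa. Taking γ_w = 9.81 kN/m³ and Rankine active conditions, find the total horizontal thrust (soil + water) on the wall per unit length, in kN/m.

276 kN/m

K_a = tan²(45° − φ/2) = 0.4074.
γ' = 20.6 − 9.81 = 10.79 kN/m³. h₂ = H − d_w = 3.8 m.
σ'_h: at surface K_a·q = 18.74; at WT K_a(q+γd_w) = 33.26; at base K_a(q+γd_w+γ'h₂) = 49.97 kPa.
P₁ = ½(18.74+33.26)×1.8 = 46.80; P₂ = ½(33.26+49.97)×3.8 = 158.1; P_w = ½γ_w h₂² = 70.83.
Total = 46.80+158.1+70.83 = 275.8 kN/m.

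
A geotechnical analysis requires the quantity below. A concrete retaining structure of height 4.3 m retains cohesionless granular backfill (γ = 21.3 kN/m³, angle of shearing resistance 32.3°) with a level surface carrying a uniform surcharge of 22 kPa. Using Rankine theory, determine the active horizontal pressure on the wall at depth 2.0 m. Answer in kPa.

19.6 kPa

K_a = (1 − sin φ)/(1 + sin φ) = 0.3035.
σ_v = γz + q = 21.3 × 2.0 + 22 = 64.60 kPa.
σ_h = K_a σ_v = 0.3035 × 64.60 = 19.60 kPa.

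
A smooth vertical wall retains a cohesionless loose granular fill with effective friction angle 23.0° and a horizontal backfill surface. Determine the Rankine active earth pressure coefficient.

0.438

K_a = (1 − sin φ)/(1 + sin φ) = (1 − sin 23.0°)/(1 + sin 23.0°) = 0.4381.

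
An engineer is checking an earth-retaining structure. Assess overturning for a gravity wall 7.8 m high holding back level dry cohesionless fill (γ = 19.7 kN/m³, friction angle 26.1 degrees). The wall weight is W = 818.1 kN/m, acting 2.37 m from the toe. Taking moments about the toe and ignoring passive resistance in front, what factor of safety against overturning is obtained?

K_a = tan²(45° − 26.1°/2) = 0.3889.
P_a = ½K_aγH² = 0.5×0.3889×19.7×7.8² = 233.1 kN/m, acting at H/3 = 2.600 m above the base.
Overturning moment M_o = P_a × H/3 = 233.1 × 2.600 = 606.0.
Resisting moment M_r = W × 2.37 = 818.1 × 2.37 = 1939.
FS_overturning = M_r/M_o = 1939/606.0 = 3.199.

3.20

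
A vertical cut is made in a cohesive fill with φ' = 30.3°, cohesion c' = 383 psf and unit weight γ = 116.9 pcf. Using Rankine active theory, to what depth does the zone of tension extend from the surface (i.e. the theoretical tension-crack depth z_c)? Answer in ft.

K_a = tan²(45° − 30.3°/2) = 0.3293; √K_a = 0.5739.
The active pressure is zero where K_a γ z = 2c√K_a, so z_c = 2c/(γ√K_a) = 2×383/(116.9×0.5739) = 11.42 ft.

11.4 ft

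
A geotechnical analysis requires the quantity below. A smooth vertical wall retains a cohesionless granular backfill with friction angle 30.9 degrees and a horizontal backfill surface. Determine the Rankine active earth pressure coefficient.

K_a = tan²(45° − φ/2) = tan²(29.55°) = 0.3214.

0.321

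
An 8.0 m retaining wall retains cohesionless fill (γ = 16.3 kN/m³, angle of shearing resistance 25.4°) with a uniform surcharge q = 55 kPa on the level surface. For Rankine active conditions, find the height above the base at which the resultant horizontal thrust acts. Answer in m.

K_a = 0.3996.
Triangular part P₁ = ½K_aγH² = 208.5 at H/3 = 2.667 m; rectangular part P₂ = K_a q H = 175.8 at H/2 = 4.000 m.
ȳ = (P₁·2.667 + P₂·4.000)/(P₁+P₂) = 3.277 m.

3.28 m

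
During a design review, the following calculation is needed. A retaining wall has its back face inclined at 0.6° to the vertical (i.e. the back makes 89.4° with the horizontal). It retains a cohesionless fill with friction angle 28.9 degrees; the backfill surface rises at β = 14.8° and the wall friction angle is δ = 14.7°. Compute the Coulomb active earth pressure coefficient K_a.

0.396

K_a = sin²(α+φ) / [sin²α · sin(α−δ) · (1 + √{sin(φ+δ)sin(φ−β) / (sin(α−δ)sin(α+β))})²].
With α = 89.4°, φ = 28.9°, δ = 14.7°, β = 14.8°: K_a = 0.3965.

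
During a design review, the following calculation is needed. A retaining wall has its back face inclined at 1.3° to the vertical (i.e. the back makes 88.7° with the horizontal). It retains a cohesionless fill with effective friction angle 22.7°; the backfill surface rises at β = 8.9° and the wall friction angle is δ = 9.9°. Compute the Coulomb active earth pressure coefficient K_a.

K_a = sin²(α+φ) / [sin²α · sin(α−δ) · (1 + √{sin(φ+δ)sin(φ−β) / (sin(α−δ)sin(α+β))})²].
With α = 88.7°, φ = 22.7°, δ = 9.9°, β = 8.9°: K_a = 0.4755.

0.476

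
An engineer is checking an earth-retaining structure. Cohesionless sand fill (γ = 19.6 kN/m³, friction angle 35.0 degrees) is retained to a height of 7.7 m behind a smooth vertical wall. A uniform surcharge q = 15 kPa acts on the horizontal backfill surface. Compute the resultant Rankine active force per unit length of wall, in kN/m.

K_a = tan²(45° − φ/2) = 0.2710.
Soil triangle: ½ K_a γ H² = 0.5×0.2710×19.6×7.7² = 157.5 kN/m.
Surcharge rectangle: K_a q H = 0.2710×15×7.7 = 31.30 kN/m.
Total = 157.5 + 31.30 = 188.8 kN/m.

189 kN/m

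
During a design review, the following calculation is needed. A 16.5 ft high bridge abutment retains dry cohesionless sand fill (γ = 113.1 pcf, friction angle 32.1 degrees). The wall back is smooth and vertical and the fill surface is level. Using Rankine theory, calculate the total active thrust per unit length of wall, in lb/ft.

K_a = tan²(45° − φ/2) = 0.3060.
P_a = ½ K_a γ H² = 0.5 × 0.3060 × 113.1 × 16.5² = 4711 lb/ft.

4710 lb/ft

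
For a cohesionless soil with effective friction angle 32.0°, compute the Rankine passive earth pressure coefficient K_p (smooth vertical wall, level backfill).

3.25

K_p = (1 + sin φ)/(1 − sin φ) = tan²(45° + 32.0°/2) = 3.255.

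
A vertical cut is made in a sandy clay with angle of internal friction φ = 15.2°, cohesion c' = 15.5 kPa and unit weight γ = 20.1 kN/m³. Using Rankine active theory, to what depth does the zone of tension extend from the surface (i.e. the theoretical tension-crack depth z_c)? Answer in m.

K_a = tan²(45° − 15.2°/2) = 0.5845; √K_a = 0.7646.
The active pressure is zero where K_a γ z = 2c√K_a, so z_c = 2c/(γ√K_a) = 2×15.5/(20.1×0.7646) = 2.017 m.

2.02 m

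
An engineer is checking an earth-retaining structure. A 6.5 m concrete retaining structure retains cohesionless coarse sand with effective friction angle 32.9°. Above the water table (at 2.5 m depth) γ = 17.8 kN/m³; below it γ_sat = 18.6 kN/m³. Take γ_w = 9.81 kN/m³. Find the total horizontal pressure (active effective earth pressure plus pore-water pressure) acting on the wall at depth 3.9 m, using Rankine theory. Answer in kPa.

K_a = (1 − sin φ)/(1 + sin φ) = 0.2960.
γ' = 18.6 − 9.81 = 8.790 kN/m³.
Effective vertical stress at 3.9 m: σ'_v = 17.8×2.5 + 8.790×1.40 = 56.81 kPa.
σ'_h = K_a σ'_v = 0.2960 × 56.81 = 16.82 kPa; u = γ_w × 1.40 = 13.73 kPa.
Total σ_h = 16.82 + 13.73 = 30.55 kPa.

30.6 kPa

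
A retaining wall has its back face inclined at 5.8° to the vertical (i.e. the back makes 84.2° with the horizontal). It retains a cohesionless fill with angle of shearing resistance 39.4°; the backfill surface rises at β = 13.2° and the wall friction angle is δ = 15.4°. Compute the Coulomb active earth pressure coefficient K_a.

K_a = sin²(α+φ) / [sin²α · sin(α−δ) · (1 + √{sin(φ+δ)sin(φ−β) / (sin(α−δ)sin(α+β))})²].
With α = 84.2°, φ = 39.4°, δ = 15.4°, β = 13.2°: K_a = 0.2848.

0.285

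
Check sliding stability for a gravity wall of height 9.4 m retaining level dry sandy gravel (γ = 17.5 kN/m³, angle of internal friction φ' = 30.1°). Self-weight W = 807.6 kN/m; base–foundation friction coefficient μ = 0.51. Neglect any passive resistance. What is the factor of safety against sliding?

1.60

K_a = tan²(45° − 30.1°/2) = 0.3320.
P_a = ½K_aγH² = 0.5×0.3320×17.5×9.4² = 256.7 kN/m, acting at H/3 = 3.133 m above the base.
FS_sliding = μW / P_a = 0.51×807.6 / 256.7 = 1.605.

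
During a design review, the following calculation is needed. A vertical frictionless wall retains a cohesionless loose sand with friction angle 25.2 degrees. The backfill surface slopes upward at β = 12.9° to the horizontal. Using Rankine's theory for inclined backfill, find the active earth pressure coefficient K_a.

0.446

K_a = cos β · (cos β − √(cos²β − cos²φ)) / (cos β + √(cos²β − cos²φ)).
cos β = 0.9748, cos φ = 0.9048, √(cos²β − cos²φ) = 0.3626.
K_a = 0.9748 × (0.9748 − 0.3626)/(0.9748 + 0.3626) = 0.4462.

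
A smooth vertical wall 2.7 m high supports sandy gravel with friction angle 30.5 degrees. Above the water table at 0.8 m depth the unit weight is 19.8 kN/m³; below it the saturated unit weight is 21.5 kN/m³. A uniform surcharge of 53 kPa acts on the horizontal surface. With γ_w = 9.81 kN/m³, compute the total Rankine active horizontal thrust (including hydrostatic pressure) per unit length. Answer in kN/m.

83.2 kN/m

K_a = tan²(45° − φ/2) = 0.3267.
γ' = 21.5 − 9.81 = 11.69 kN/m³. h₂ = H − d_w = 1.9 m.
σ'_h: at surface K_a·q = 17.31; at WT K_a(q+γd_w) = 22.49; at base K_a(q+γd_w+γ'h₂) = 29.74 kPa.
P₁ = ½(17.31+22.49)×0.8 = 15.92; P₂ = ½(22.49+29.74)×1.9 = 49.62; P_w = ½γ_w h₂² = 17.71.
Total = 15.92+49.62+17.71 = 83.25 kN/m.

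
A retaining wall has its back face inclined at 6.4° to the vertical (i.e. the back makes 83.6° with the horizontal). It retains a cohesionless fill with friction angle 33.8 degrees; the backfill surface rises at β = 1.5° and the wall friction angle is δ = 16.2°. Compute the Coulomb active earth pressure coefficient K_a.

K_a = sin²(α+φ) / [sin²α · sin(α−δ) · (1 + √{sin(φ+δ)sin(φ−β) / (sin(α−δ)sin(α+β))})²].
With α = 83.6°, φ = 33.8°, δ = 16.2°, β = 1.5°: K_a = 0.3111.

0.311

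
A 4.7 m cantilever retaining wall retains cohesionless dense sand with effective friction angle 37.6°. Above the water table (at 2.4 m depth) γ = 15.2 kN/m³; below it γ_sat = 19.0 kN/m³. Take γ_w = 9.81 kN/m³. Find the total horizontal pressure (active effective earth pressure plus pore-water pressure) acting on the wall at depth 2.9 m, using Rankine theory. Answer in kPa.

14.9 kPa

K_a = (1 − sin φ)/(1 + sin φ) = 0.2421.
γ' = 19.0 − 9.81 = 9.190 kN/m³.
Effective vertical stress at 2.9 m: σ'_v = 15.2×2.4 + 9.190×0.500 = 41.07 kPa.
σ'_h = K_a σ'_v = 0.2421 × 41.07 = 9.945 kPa; u = γ_w × 0.500 = 4.905 kPa.
Total σ_h = 9.945 + 4.905 = 14.85 kPa.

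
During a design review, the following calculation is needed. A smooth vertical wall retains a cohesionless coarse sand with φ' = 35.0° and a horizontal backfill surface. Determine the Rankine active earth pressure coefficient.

0.271

K_a = tan²(45° − φ/2) = tan²(27.50°) = 0.2710.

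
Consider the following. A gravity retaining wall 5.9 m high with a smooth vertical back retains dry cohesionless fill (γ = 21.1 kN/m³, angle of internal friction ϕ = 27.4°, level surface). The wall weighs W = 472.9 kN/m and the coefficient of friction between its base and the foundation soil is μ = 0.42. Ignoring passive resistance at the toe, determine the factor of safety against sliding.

K_a = tan²(45° − 27.4°/2) = 0.3697.
P_a = ½K_aγH² = 0.5×0.3697×21.1×5.9² = 135.8 kN/m, acting at H/3 = 1.967 m above the base.
FS_sliding = μW / P_a = 0.42×472.9 / 135.8 = 1.463.

1.46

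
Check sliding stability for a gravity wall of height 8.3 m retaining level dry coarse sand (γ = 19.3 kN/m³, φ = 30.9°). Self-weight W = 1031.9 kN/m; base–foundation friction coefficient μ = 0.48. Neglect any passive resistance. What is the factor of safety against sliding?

2.32

K_a = tan²(45° − 30.9°/2) = 0.3214.
P_a = ½K_aγH² = 0.5×0.3214×19.3×8.3² = 213.7 kN/m, acting at H/3 = 2.767 m above the base.
FS_sliding = μW / P_a = 0.48×1031.9 / 213.7 = 2.318.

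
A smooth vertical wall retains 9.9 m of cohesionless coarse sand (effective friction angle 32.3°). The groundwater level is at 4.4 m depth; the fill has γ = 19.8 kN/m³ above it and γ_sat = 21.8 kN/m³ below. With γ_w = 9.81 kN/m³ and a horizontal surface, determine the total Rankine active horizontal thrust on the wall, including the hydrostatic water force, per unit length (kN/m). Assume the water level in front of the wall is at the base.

K_a = tan²(45° − φ/2) = 0.3035.
γ' = 21.8 − 9.81 = 11.99 kN/m³. Depth below WT = 5.5 m.
σ'_h at WT = K_a γ d_w = 26.44 kPa; at base = 26.44 + K_a γ' × 5.5 = 46.45 kPa.
P₁ (0–4.4 m) = ½×26.44×4.4 = 58.17. P₂ (4.4–9.9 m) = ½(26.44+46.45)×5.5 = 200.5.
P_w = ½ γ_w h₂² = 0.5×9.81×5.5² = 148.4. Total = 58.17+200.5+148.4 = 407.0 kN/m.

407 kN/m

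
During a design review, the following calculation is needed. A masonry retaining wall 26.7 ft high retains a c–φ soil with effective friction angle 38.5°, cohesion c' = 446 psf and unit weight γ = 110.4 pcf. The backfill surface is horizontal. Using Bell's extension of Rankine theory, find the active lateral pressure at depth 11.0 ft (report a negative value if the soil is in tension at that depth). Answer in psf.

K_a = (1 − sin φ)/(1 + sin φ) = 0.2327.
σ_a = K_a γ z − 2c√K_a = 0.2327×110.4×11.0 − 2×446×0.4823 = -147.7 psf.

-148 psf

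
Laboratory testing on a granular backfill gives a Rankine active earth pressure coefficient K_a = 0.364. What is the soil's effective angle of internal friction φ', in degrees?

27.8°

K_a = tan²(45° − φ/2) ⇒ 45° − φ/2 = arctan(√0.364) = 31.10°.
φ = 2(45° − 31.10°) = 27.79°.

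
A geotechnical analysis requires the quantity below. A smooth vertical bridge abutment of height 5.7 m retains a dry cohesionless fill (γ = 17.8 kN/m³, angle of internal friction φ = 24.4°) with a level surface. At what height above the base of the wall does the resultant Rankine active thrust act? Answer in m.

1.90 m

K_a = 0.4153.
The pressure distribution is triangular, so the resultant acts at H/3 above the base = 5.7/3 = 1.900 m.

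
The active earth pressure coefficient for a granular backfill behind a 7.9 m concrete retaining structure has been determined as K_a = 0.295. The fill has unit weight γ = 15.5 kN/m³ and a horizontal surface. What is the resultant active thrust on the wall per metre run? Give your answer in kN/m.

143 kN/m

P = ½ K_a γ H² = 0.5 × 0.295 × 15.5 × 7.9² = 142.7 kN/m.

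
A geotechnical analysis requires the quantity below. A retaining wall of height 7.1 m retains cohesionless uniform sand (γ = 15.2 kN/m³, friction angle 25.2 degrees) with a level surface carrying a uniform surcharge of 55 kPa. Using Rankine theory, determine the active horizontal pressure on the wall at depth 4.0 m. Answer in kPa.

46.6 kPa

K_a = (1 − sin φ)/(1 + sin φ) = 0.4027.
σ_v = γz + q = 15.2 × 4.0 + 55 = 115.8 kPa.
σ_h = K_a σ_v = 0.4027 × 115.8 = 46.64 kPa.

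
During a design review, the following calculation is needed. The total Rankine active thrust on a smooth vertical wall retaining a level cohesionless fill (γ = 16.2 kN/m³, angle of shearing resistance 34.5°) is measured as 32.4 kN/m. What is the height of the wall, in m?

K_a = 0.2768. P_a = ½ K_a γ H² ⇒ H = √(2P_a/(K_a γ)).
H = √(2×32.4/(0.2768×16.2)) = 3.801 m.

3.80 m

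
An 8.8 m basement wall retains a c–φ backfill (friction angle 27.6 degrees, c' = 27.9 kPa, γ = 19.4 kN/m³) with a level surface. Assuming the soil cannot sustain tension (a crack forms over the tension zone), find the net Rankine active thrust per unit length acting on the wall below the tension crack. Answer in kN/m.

K_a = 0.3668; √K_a = 0.6056.
Tension-crack depth z_c = 2c/(γ√K_a) = 2×27.9/(19.4×0.6056) = 4.749 m.
σ_a at base = K_a γ H − 2c√K_a = 0.3668×19.4×8.8 − 2×27.9×0.6056 = 28.82 kPa.
P_a = ½ × 28.82 × (H − z_c) = 0.5×28.82×4.051 = 58.38 kN/m.

58.4 kN/m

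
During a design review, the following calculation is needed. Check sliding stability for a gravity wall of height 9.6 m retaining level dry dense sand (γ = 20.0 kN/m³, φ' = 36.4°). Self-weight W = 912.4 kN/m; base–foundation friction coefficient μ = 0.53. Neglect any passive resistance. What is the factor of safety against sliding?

2.06

K_a = tan²(45° − 36.4°/2) = 0.2552.
P_a = ½K_aγH² = 0.5×0.2552×20.0×9.6² = 235.2 kN/m, acting at H/3 = 3.200 m above the base.
FS_sliding = μW / P_a = 0.53×912.4 / 235.2 = 2.056.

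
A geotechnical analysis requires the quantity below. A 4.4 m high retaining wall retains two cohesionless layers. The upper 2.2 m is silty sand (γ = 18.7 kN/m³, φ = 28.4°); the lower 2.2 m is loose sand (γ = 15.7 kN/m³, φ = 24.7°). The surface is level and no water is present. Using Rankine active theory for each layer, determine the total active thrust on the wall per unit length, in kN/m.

K_a1 = tan²(45°−28.4°/2) = 0.3554; K_a2 = tan²(45°−24.7°/2) = 0.4106.
Layer 1: σ at base = K_a1 γ₁ h₁ = 14.62 kPa; P₁ = ½×14.62×2.2 = 16.08.
Layer 2: σ_v at top = γ₁h₁ = 41.14; σ_h top = K_a2×41.14 = 16.89; σ_h base = K_a2×(41.14+15.7×2.2) = 31.07.
P₂ = ½(16.89+31.07)×2.2 = 52.76. Total P_a = 16.08+52.76 = 68.84 kN/m.

68.8 kN/m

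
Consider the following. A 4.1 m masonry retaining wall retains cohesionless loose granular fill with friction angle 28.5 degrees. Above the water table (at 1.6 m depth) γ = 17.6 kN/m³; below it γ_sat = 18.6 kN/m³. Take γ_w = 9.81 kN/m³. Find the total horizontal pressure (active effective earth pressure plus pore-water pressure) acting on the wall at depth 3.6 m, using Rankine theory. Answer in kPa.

35.8 kPa

K_a = (1 − sin φ)/(1 + sin φ) = 0.3540.
γ' = 18.6 − 9.81 = 8.790 kN/m³.
Effective vertical stress at 3.6 m: σ'_v = 17.6×1.6 + 8.790×2.00 = 45.74 kPa.
σ'_h = K_a σ'_v = 0.3540 × 45.74 = 16.19 kPa; u = γ_w × 2.00 = 19.62 kPa.
Total σ_h = 16.19 + 19.62 = 35.81 kPa.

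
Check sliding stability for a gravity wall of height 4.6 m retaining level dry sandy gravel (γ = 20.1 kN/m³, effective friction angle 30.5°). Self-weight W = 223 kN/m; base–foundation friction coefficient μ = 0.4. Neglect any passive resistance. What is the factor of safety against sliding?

1.28

K_a = tan²(45° − 30.5°/2) = 0.3267.
P_a = ½K_aγH² = 0.5×0.3267×20.1×4.6² = 69.47 kN/m, acting at H/3 = 1.533 m above the base.
FS_sliding = μW / P_a = 0.4×223 / 69.47 = 1.284.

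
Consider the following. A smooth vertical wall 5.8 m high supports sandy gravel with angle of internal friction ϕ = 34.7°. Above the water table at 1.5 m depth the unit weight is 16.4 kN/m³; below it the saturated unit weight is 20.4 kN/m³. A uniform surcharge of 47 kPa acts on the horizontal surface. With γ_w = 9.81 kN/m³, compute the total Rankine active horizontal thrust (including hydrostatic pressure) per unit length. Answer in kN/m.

226 kN/m

K_a = tan²(45° − φ/2) = 0.2745.
γ' = 20.4 − 9.81 = 10.59 kN/m³. h₂ = H − d_w = 4.3 m.
σ'_h: at surface K_a·q = 12.90; at WT K_a(q+γd_w) = 19.65; at base K_a(q+γd_w+γ'h₂) = 32.15 kPa.
P₁ = ½(12.90+19.65)×1.5 = 24.41; P₂ = ½(19.65+32.15)×4.3 = 111.4; P_w = ½γ_w h₂² = 90.69.
Total = 24.41+111.4+90.69 = 226.5 kN/m.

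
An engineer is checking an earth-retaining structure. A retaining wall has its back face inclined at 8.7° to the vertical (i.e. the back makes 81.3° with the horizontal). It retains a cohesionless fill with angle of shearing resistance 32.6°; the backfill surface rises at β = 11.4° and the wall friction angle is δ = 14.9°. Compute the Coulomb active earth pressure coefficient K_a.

0.394

K_a = sin²(α+φ) / [sin²α · sin(α−δ) · (1 + √{sin(φ+δ)sin(φ−β) / (sin(α−δ)sin(α+β))})²].
With α = 81.3°, φ = 32.6°, δ = 14.9°, β = 11.4°: K_a = 0.3938.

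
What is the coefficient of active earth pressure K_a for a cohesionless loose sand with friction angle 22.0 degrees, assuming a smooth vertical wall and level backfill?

0.455

K_a = (1 − sin φ)/(1 + sin φ) = (1 − sin 22.0°)/(1 + sin 22.0°) = 0.4550.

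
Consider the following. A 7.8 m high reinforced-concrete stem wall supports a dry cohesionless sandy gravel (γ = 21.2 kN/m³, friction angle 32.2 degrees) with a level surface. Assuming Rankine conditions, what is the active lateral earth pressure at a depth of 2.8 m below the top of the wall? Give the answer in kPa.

18.1 kPa

K_a = (1 − sin φ)/(1 + sin φ) = 0.3047.
σ_h = K_a γ z = 0.3047 × 21.2 × 2.8 = 18.09 kPa.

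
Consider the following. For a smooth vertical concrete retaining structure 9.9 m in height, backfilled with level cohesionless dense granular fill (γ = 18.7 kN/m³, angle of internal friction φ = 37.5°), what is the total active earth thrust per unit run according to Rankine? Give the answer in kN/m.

K_a = tan²(45° − φ/2) = 0.2432.
P_a = ½ K_a γ H² = 0.5 × 0.2432 × 18.7 × 9.9² = 222.9 kN/m.

223 kN/m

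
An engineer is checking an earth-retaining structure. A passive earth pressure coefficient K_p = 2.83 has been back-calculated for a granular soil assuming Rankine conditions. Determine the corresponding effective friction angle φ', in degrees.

28.5°

K_p = (1+sin φ)/(1−sin φ) ⇒ sin φ = (K_p − 1)/(K_p + 1) = 0.4778.
φ = arcsin(0.4778) = 28.54°.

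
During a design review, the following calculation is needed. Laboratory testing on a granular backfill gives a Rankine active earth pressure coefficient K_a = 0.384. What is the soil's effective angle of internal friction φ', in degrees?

K_a = tan²(45° − φ/2) ⇒ 45° − φ/2 = arctan(√0.384) = 31.79°.
φ = 2(45° − 31.79°) = 26.43°.

26.4°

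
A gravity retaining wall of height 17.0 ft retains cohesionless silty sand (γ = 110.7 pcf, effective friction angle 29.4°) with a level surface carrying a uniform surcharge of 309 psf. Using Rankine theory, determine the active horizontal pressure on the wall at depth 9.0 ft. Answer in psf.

K_a = (1 − sin φ)/(1 + sin φ) = 0.3415.
σ_v = γz + q = 110.7 × 9.0 + 309 = 1305 psf.
σ_h = K_a σ_v = 0.3415 × 1305 = 445.7 psf.

446 psf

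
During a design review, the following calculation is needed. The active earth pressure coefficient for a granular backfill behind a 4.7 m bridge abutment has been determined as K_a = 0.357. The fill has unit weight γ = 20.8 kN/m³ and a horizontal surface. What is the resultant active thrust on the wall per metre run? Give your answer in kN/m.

P = ½ K_a γ H² = 0.5 × 0.357 × 20.8 × 4.7² = 82.02 kN/m.

82.0 kN/m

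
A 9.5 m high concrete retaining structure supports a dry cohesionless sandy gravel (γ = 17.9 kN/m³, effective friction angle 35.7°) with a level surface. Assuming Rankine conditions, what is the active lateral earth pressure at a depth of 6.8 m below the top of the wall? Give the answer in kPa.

K_a = (1 − sin φ)/(1 + sin φ) = 0.2630.
σ_h = K_a γ z = 0.2630 × 17.9 × 6.8 = 32.01 kPa.

32.0 kPa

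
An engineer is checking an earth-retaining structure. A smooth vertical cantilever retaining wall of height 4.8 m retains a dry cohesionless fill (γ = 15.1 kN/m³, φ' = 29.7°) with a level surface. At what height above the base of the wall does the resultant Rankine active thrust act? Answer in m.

K_a = 0.3374.
The pressure distribution is triangular, so the resultant acts at H/3 above the base = 4.8/3 = 1.600 m.

1.60 m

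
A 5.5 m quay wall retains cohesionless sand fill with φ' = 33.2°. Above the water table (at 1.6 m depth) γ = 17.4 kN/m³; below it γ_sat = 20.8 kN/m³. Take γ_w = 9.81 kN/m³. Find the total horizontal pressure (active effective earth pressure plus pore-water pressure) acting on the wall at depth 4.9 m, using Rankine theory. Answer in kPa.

K_a = (1 − sin φ)/(1 + sin φ) = 0.2924.
γ' = 20.8 − 9.81 = 10.99 kN/m³.
Effective vertical stress at 4.9 m: σ'_v = 17.4×1.6 + 10.99×3.30 = 64.11 kPa.
σ'_h = K_a σ'_v = 0.2924 × 64.11 = 18.74 kPa; u = γ_w × 3.30 = 32.37 kPa.
Total σ_h = 18.74 + 32.37 = 51.11 kPa.

51.1 kPa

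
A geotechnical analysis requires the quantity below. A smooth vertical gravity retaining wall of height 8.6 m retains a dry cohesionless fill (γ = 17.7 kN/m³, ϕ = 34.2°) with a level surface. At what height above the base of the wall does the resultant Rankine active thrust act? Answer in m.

K_a = 0.2803.
The pressure distribution is triangular, so the resultant acts at H/3 above the base = 8.6/3 = 2.867 m.

2.87 m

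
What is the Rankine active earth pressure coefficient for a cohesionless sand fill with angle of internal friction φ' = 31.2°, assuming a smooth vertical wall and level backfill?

0.317

K_a = tan²(45° − φ/2) = tan²(29.40°) = 0.3175.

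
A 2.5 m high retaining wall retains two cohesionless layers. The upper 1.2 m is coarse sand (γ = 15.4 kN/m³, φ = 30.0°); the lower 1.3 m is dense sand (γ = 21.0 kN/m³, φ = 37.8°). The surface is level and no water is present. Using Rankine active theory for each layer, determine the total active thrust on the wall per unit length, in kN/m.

13.7 kN/m

K_a1 = tan²(45°−30.0°/2) = 0.3333; K_a2 = tan²(45°−37.8°/2) = 0.2400.
Layer 1: σ at base = K_a1 γ₁ h₁ = 6.160 kPa; P₁ = ½×6.160×1.2 = 3.696.
Layer 2: σ_v at top = γ₁h₁ = 18.48; σ_h top = K_a2×18.48 = 4.435; σ_h base = K_a2×(18.48+21.0×1.3) = 10.99.
P₂ = ½(4.435+10.99)×1.3 = 10.02. Total P_a = 3.696+10.02 = 13.72 kN/m.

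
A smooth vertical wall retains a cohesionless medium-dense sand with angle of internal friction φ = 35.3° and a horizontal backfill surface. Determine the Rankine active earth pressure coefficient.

0.268

K_a = tan²(45° − φ/2) = tan²(27.35°) = 0.2675.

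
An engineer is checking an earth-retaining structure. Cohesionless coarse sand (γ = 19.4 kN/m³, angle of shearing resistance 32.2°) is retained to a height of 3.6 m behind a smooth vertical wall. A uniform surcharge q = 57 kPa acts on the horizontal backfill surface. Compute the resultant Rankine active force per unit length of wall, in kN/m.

101 kN/m

K_a = tan²(45° − φ/2) = 0.3047.
Soil triangle: ½ K_a γ H² = 0.5×0.3047×19.4×3.6² = 38.31 kN/m.
Surcharge rectangle: K_a q H = 0.3047×57×3.6 = 62.53 kN/m.
Total = 38.31 + 62.53 = 100.8 kN/m.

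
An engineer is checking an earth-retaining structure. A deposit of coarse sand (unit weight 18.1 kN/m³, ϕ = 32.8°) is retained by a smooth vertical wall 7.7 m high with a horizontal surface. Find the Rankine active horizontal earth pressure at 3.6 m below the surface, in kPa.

19.4 kPa

K_a = (1 − sin φ)/(1 + sin φ) = 0.2973.
σ_h = K_a γ z = 0.2973 × 18.1 × 3.6 = 19.37 kPa.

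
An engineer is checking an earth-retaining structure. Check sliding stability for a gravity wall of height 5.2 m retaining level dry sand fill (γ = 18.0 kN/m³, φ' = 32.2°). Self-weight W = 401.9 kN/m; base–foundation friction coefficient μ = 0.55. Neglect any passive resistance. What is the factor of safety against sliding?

2.98

K_a = tan²(45° − 32.2°/2) = 0.3047.
P_a = ½K_aγH² = 0.5×0.3047×18.0×5.2² = 74.16 kN/m, acting at H/3 = 1.733 m above the base.
FS_sliding = μW / P_a = 0.55×401.9 / 74.16 = 2.981.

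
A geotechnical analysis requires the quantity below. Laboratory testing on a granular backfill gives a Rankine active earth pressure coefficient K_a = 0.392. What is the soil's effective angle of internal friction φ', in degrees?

K_a = tan²(45° − φ/2) ⇒ 45° − φ/2 = arctan(√0.392) = 32.05°.
φ = 2(45° − 32.05°) = 25.90°.

25.9°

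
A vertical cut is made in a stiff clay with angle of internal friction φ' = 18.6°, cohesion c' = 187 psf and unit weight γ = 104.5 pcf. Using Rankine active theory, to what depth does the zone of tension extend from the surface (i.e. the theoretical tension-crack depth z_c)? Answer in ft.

4.98 ft

K_a = tan²(45° − 18.6°/2) = 0.5163; √K_a = 0.7186.
The active pressure is zero where K_a γ z = 2c√K_a, so z_c = 2c/(γ√K_a) = 2×187/(104.5×0.7186) = 4.981 ft.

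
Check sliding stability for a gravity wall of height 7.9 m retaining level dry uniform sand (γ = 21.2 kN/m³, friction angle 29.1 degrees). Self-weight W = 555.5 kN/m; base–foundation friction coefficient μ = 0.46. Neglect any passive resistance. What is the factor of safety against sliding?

K_a = tan²(45° − 29.1°/2) = 0.3456.
P_a = ½K_aγH² = 0.5×0.3456×21.2×7.9² = 228.6 kN/m, acting at H/3 = 2.633 m above the base.
FS_sliding = μW / P_a = 0.46×555.5 / 228.6 = 1.118.

1.12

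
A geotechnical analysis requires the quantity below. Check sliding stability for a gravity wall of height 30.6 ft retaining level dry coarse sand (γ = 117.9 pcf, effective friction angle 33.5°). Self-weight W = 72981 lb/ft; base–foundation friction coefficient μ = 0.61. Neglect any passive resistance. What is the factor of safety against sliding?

2.79

K_a = tan²(45° − 33.5°/2) = 0.2887.
P_a = ½K_aγH² = 0.5×0.2887×117.9×30.6² = 15940 lb/ft, acting at H/3 = 10.20 ft above the base.
FS_sliding = μW / P_a = 0.61×72981 / 15940 = 2.793.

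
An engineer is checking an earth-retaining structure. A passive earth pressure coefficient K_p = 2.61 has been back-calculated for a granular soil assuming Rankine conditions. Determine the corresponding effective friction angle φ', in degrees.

26.5°

K_p = (1+sin φ)/(1−sin φ) ⇒ sin φ = (K_p − 1)/(K_p + 1) = 0.4460.
φ = arcsin(0.4460) = 26.49°.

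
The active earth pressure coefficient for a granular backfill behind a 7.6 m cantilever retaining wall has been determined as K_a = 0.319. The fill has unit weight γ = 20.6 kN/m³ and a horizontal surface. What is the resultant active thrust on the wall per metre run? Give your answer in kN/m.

190 kN/m

P = ½ K_a γ H² = 0.5 × 0.319 × 20.6 × 7.6² = 189.8 kN/m.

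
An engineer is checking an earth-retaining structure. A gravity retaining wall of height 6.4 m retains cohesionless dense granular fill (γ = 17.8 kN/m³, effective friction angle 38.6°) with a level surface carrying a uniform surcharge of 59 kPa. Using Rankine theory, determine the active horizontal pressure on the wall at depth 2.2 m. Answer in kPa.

22.7 kPa

K_a = (1 − sin φ)/(1 + sin φ) = 0.2316.
σ_v = γz + q = 17.8 × 2.2 + 59 = 98.16 kPa.
σ_h = K_a σ_v = 0.2316 × 98.16 = 22.74 kPa.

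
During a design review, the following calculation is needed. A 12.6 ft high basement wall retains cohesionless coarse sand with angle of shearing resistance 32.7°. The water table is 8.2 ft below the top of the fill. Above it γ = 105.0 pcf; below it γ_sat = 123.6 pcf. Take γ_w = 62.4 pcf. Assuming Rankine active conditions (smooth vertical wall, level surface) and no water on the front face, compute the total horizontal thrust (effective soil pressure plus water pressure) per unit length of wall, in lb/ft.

K_a = tan²(45° − φ/2) = 0.2985.
γ' = 123.6 − 62.4 = 61.20 pcf. Depth below WT = 4.4 ft.
σ'_h at WT = K_a γ d_w = 257.0 psf; at base = 257.0 + K_a γ' × 4.4 = 337.4 psf.
P₁ (0–8.2 ft) = ½×257.0×8.2 = 1054. P₂ (8.2–12.6 ft) = ½(257.0+337.4)×4.4 = 1308.
P_w = ½ γ_w h₂² = 0.5×62.4×4.4² = 604.0. Total = 1054+1308+604.0 = 2965 lb/ft.

2970 lb/ft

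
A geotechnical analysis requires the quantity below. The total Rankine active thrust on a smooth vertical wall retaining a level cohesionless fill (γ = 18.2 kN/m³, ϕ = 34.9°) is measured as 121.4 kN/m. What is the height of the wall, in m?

7.00 m

K_a = 0.2721. P_a = ½ K_a γ H² ⇒ H = √(2P_a/(K_a γ)).
H = √(2×121.4/(0.2721×18.2)) = 7.001 m.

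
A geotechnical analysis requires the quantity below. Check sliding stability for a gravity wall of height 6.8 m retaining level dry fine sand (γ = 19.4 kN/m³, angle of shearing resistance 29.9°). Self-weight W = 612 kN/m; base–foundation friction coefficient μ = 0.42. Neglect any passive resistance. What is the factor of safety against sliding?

K_a = tan²(45° − 29.9°/2) = 0.3347.
P_a = ½K_aγH² = 0.5×0.3347×19.4×6.8² = 150.1 kN/m, acting at H/3 = 2.267 m above the base.
FS_sliding = μW / P_a = 0.42×612 / 150.1 = 1.712.

1.71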